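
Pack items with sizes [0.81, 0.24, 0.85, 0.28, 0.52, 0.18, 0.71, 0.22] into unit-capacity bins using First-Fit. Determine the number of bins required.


Place items sequentially using First-Fit:
  Item 0.81 -> new Bin 1
  Item 0.24 -> new Bin 2
  Item 0.85 -> new Bin 3
  Item 0.28 -> Bin 2 (now 0.52)
  Item 0.52 -> new Bin 4
  Item 0.18 -> Bin 1 (now 0.99)
  Item 0.71 -> new Bin 5
  Item 0.22 -> Bin 2 (now 0.74)
Total bins used = 5

5


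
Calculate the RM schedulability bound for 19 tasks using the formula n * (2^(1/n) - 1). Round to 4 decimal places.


Compute 2^(1/19) = 1.0371550444
Subtract 1: 1.0371550444 - 1 = 0.0371550444
Multiply by n: 19 * 0.0371550444 = 0.7059458436
Round to 4 dp: 0.7059

0.7059


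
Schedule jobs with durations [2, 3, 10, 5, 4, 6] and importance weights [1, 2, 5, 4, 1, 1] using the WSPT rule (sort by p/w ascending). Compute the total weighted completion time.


Compute p/w ratios and sort ascending (WSPT): [(5, 4), (3, 2), (2, 1), (10, 5), (4, 1), (6, 1)]
Compute weighted completion times:
  Job (p=5,w=4): C=5, w*C=4*5=20
  Job (p=3,w=2): C=8, w*C=2*8=16
  Job (p=2,w=1): C=10, w*C=1*10=10
  Job (p=10,w=5): C=20, w*C=5*20=100
  Job (p=4,w=1): C=24, w*C=1*24=24
  Job (p=6,w=1): C=30, w*C=1*30=30
Total weighted completion time = 200

200


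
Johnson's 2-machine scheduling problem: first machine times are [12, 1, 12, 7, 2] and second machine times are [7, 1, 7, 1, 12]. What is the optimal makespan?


Apply Johnson's rule:
  Group 1 (a <= b): [(2, 1, 1), (5, 2, 12)]
  Group 2 (a > b): [(1, 12, 7), (3, 12, 7), (4, 7, 1)]
Optimal job order: [2, 5, 1, 3, 4]
Schedule:
  Job 2: M1 done at 1, M2 done at 2
  Job 5: M1 done at 3, M2 done at 15
  Job 1: M1 done at 15, M2 done at 22
  Job 3: M1 done at 27, M2 done at 34
  Job 4: M1 done at 34, M2 done at 35
Makespan = 35

35


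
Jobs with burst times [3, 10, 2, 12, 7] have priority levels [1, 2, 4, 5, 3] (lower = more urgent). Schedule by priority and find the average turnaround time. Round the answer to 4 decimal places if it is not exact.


Sort by priority (ascending = highest first):
Order: [(1, 3), (2, 10), (3, 7), (4, 2), (5, 12)]
Completion times:
  Priority 1, burst=3, C=3
  Priority 2, burst=10, C=13
  Priority 3, burst=7, C=20
  Priority 4, burst=2, C=22
  Priority 5, burst=12, C=34
Average turnaround = 92/5 = 18.4

18.4


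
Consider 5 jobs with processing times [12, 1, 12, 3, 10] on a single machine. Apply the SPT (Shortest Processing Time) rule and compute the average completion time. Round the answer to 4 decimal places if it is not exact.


Sort jobs by processing time (SPT order): [1, 3, 10, 12, 12]
Compute completion times sequentially:
  Job 1: processing = 1, completes at 1
  Job 2: processing = 3, completes at 4
  Job 3: processing = 10, completes at 14
  Job 4: processing = 12, completes at 26
  Job 5: processing = 12, completes at 38
Sum of completion times = 83
Average completion time = 83/5 = 16.6

16.6


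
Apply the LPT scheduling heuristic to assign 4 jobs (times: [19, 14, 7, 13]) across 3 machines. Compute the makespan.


Sort jobs in decreasing order (LPT): [19, 14, 13, 7]
Assign each job to the least loaded machine:
  Machine 1: jobs [19], load = 19
  Machine 2: jobs [14], load = 14
  Machine 3: jobs [13, 7], load = 20
Makespan = max load = 20

20


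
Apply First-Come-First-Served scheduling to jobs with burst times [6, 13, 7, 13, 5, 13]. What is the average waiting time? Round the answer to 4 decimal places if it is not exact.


FCFS order (as given): [6, 13, 7, 13, 5, 13]
Waiting times:
  Job 1: wait = 0
  Job 2: wait = 6
  Job 3: wait = 19
  Job 4: wait = 26
  Job 5: wait = 39
  Job 6: wait = 44
Sum of waiting times = 134
Average waiting time = 134/6 = 22.3333

22.3333


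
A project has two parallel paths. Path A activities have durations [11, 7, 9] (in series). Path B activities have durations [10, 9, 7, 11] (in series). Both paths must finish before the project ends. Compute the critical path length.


Path A total = 11 + 7 + 9 = 27
Path B total = 10 + 9 + 7 + 11 = 37
Critical path = longest path = max(27, 37) = 37

37


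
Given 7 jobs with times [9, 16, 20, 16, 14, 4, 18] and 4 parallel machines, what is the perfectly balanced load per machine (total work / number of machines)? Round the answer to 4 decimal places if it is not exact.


Total processing time = 9 + 16 + 20 + 16 + 14 + 4 + 18 = 97
Number of machines = 4
Ideal balanced load = 97 / 4 = 24.25

24.25


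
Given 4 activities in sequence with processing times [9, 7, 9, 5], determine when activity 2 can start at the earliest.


Activity 2 starts after activities 1 through 1 complete.
Predecessor durations: [9]
ES = 9 = 9

9


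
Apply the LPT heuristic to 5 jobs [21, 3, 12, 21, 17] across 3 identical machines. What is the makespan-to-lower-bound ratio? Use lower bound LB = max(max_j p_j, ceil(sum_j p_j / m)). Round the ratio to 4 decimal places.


LPT order: [21, 21, 17, 12, 3]
Machine loads after assignment: [24, 21, 29]
LPT makespan = 29
Lower bound = max(max_job, ceil(total/3)) = max(21, 25) = 25
Ratio = 29 / 25 = 1.16

1.16


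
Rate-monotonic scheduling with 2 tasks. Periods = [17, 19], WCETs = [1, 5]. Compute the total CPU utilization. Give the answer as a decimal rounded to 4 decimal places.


Compute individual utilizations (exact fractions):
  Task 1: C/T = 1/17 (approx. 0.0588)
  Task 2: C/T = 5/19 (approx. 0.2632)
Total utilization U = 1/17 + 5/19 = 104/323
Rounded to 4 decimal places: U = 0.3220
RM (Liu & Layland) bound for 2 tasks = 0.828427; compare with U = 104/323 (approx. 0.321981)
U <= bound, so schedulable by RM sufficient condition.

0.3220


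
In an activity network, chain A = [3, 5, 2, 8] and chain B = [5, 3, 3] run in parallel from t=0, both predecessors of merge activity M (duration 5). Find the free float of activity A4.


ES(A4) = sum of predecessors on chain A = 10
EF(A4) = ES + duration = 10 + 8 = 18
Successor of A4 is M. ES(M) = max(sum(A), sum(B)) = max(18, 11) = 18
Free float = ES(successor) - EF(current) = 18 - 18 = 0

0


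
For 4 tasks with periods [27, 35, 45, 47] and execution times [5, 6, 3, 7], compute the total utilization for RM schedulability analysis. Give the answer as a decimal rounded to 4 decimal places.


Compute individual utilizations (exact fractions):
  Task 1: C/T = 5/27 (approx. 0.1852)
  Task 2: C/T = 6/35 (approx. 0.1714)
  Task 3: C/T = 3/45 = 1/15 (approx. 0.0667)
  Task 4: C/T = 7/47 (approx. 0.1489)
Total utilization U = 5/27 + 6/35 + 1/15 + 7/47 = 5083/8883
Rounded to 4 decimal places: U = 0.5722
RM (Liu & Layland) bound for 4 tasks = 0.756828; compare with U = 5083/8883 (approx. 0.572217)
U <= bound, so schedulable by RM sufficient condition.

0.5722


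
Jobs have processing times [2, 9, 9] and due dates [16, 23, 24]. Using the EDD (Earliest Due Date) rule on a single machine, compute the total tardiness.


Sort by due date (EDD order): [(2, 16), (9, 23), (9, 24)]
Compute completion times and tardiness:
  Job 1: p=2, d=16, C=2, tardiness=max(0,2-16)=0
  Job 2: p=9, d=23, C=11, tardiness=max(0,11-23)=0
  Job 3: p=9, d=24, C=20, tardiness=max(0,20-24)=0
Total tardiness = 0

0


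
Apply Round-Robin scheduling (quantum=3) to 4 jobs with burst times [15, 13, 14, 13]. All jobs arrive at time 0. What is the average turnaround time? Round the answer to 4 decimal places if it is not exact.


Time quantum = 3
Execution trace:
  J1 runs 3 units, time = 3
  J2 runs 3 units, time = 6
  J3 runs 3 units, time = 9
  J4 runs 3 units, time = 12
  J1 runs 3 units, time = 15
  J2 runs 3 units, time = 18
  J3 runs 3 units, time = 21
  J4 runs 3 units, time = 24
  J1 runs 3 units, time = 27
  J2 runs 3 units, time = 30
  J3 runs 3 units, time = 33
  J4 runs 3 units, time = 36
  J1 runs 3 units, time = 39
  J2 runs 3 units, time = 42
  J3 runs 3 units, time = 45
  J4 runs 3 units, time = 48
  J1 runs 3 units, time = 51
  J2 runs 1 units, time = 52
  J3 runs 2 units, time = 54
  J4 runs 1 units, time = 55
Finish times: [51, 52, 54, 55]
Average turnaround = 212/4 = 53.0

53.0


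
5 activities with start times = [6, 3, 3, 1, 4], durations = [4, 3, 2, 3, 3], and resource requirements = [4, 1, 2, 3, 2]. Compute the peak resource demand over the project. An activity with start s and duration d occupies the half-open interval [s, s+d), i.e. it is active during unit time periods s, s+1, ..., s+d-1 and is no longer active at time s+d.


Each activity i is active on [start_i, start_i + duration_i).
Compute total resource usage per time slot:
  t=0: active resources = [], total = 0
  t=1: active resources = [3], total = 3
  t=2: active resources = [3], total = 3
  t=3: active resources = [1, 2, 3], total = 6
  t=4: active resources = [1, 2, 2], total = 5
  t=5: active resources = [1, 2], total = 3
  t=6: active resources = [4, 2], total = 6
  t=7: active resources = [4], total = 4
  t=8: active resources = [4], total = 4
  t=9: active resources = [4], total = 4
Peak resource demand = 6

6


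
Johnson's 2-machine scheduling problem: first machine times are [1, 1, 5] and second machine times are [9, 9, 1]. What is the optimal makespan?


Apply Johnson's rule:
  Group 1 (a <= b): [(1, 1, 9), (2, 1, 9)]
  Group 2 (a > b): [(3, 5, 1)]
Optimal job order: [1, 2, 3]
Schedule:
  Job 1: M1 done at 1, M2 done at 10
  Job 2: M1 done at 2, M2 done at 19
  Job 3: M1 done at 7, M2 done at 20
Makespan = 20

20


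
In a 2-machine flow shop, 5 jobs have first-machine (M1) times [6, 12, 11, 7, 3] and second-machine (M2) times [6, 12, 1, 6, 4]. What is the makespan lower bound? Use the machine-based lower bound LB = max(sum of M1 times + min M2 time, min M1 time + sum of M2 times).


LB1 = sum(M1 times) + min(M2 times) = 39 + 1 = 40
LB2 = min(M1 times) + sum(M2 times) = 3 + 29 = 32
Lower bound = max(LB1, LB2) = max(40, 32) = 40

40


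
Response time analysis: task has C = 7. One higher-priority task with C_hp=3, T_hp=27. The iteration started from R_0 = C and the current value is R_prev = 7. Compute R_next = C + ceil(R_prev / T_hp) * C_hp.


R_next = C + ceil(R_prev / T_hp) * C_hp
ceil(7 / 27) = ceil(0.2593) = 1
Interference = 1 * 3 = 3
R_next = 7 + 3 = 10

10


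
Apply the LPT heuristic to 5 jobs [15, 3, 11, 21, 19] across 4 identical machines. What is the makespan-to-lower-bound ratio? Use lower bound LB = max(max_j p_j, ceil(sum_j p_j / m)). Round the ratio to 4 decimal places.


LPT order: [21, 19, 15, 11, 3]
Machine loads after assignment: [21, 19, 15, 14]
LPT makespan = 21
Lower bound = max(max_job, ceil(total/4)) = max(21, 18) = 21
Ratio = 21 / 21 = 1.0

1.0


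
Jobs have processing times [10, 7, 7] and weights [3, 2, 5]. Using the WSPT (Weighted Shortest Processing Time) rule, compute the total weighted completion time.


Compute p/w ratios and sort ascending (WSPT): [(7, 5), (10, 3), (7, 2)]
Compute weighted completion times:
  Job (p=7,w=5): C=7, w*C=5*7=35
  Job (p=10,w=3): C=17, w*C=3*17=51
  Job (p=7,w=2): C=24, w*C=2*24=48
Total weighted completion time = 134

134


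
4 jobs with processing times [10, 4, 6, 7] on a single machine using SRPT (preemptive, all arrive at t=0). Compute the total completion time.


Since all jobs arrive at t=0, SRPT equals SPT ordering.
SPT order: [4, 6, 7, 10]
Completion times:
  Job 1: p=4, C=4
  Job 2: p=6, C=10
  Job 3: p=7, C=17
  Job 4: p=10, C=27
Total completion time = 4 + 10 + 17 + 27 = 58

58


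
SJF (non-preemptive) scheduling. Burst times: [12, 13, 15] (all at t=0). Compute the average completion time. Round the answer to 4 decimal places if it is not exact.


SJF order (ascending): [12, 13, 15]
Completion times:
  Job 1: burst=12, C=12
  Job 2: burst=13, C=25
  Job 3: burst=15, C=40
Average completion = 77/3 = 25.6667

25.6667


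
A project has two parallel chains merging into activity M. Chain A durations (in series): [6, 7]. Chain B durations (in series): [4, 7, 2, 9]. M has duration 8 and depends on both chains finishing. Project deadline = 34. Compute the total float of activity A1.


Forward pass: ES(A1) = sum of predecessors on chain A = 0
EF = ES + duration = 0 + 6 = 6
Backward pass: LF(M) = deadline = 34; LS(M) = 34 - 8 = 26
LF(A1) = LS(M) - sum(successors on chain A) = 26 - 7 = 19
LS = LF - duration = 19 - 6 = 13
Total float = LS - ES = 13 - 0 = 13

13


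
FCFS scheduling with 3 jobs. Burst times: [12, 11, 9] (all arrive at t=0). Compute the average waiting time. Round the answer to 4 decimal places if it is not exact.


FCFS order (as given): [12, 11, 9]
Waiting times:
  Job 1: wait = 0
  Job 2: wait = 12
  Job 3: wait = 23
Sum of waiting times = 35
Average waiting time = 35/3 = 11.6667

11.6667


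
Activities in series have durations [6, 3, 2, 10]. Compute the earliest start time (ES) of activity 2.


Activity 2 starts after activities 1 through 1 complete.
Predecessor durations: [6]
ES = 6 = 6

6


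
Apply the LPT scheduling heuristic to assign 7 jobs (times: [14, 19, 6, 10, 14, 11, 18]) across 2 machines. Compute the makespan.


Sort jobs in decreasing order (LPT): [19, 18, 14, 14, 11, 10, 6]
Assign each job to the least loaded machine:
  Machine 1: jobs [19, 14, 10, 6], load = 49
  Machine 2: jobs [18, 14, 11], load = 43
Makespan = max load = 49

49


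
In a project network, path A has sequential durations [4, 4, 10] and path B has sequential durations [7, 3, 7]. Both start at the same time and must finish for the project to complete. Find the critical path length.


Path A total = 4 + 4 + 10 = 18
Path B total = 7 + 3 + 7 = 17
Critical path = longest path = max(18, 17) = 18

18


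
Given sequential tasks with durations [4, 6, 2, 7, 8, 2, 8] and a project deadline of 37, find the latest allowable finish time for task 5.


LF(activity 5) = deadline - sum of successor durations
Successors: activities 6 through 7 with durations [2, 8]
Sum of successor durations = 10
LF = 37 - 10 = 27

27


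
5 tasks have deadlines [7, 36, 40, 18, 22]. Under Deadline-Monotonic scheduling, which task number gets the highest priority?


Sort tasks by relative deadline (ascending):
  Task 1: deadline = 7
  Task 4: deadline = 18
  Task 5: deadline = 22
  Task 2: deadline = 36
  Task 3: deadline = 40
Priority order (highest first): [1, 4, 5, 2, 3]
Highest priority task = 1

1


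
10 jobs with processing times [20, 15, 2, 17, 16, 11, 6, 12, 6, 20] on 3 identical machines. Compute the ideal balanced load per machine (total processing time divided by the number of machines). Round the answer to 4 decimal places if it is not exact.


Total processing time = 20 + 15 + 2 + 17 + 16 + 11 + 6 + 12 + 6 + 20 = 125
Number of machines = 3
Ideal balanced load = 125 / 3 = 41.6667

41.6667


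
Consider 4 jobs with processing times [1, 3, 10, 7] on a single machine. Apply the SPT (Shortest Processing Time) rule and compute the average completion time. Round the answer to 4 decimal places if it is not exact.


Sort jobs by processing time (SPT order): [1, 3, 7, 10]
Compute completion times sequentially:
  Job 1: processing = 1, completes at 1
  Job 2: processing = 3, completes at 4
  Job 3: processing = 7, completes at 11
  Job 4: processing = 10, completes at 21
Sum of completion times = 37
Average completion time = 37/4 = 9.25

9.25


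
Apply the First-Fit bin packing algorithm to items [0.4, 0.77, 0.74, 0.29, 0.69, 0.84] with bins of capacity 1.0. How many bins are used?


Place items sequentially using First-Fit:
  Item 0.4 -> new Bin 1
  Item 0.77 -> new Bin 2
  Item 0.74 -> new Bin 3
  Item 0.29 -> Bin 1 (now 0.69)
  Item 0.69 -> new Bin 4
  Item 0.84 -> new Bin 5
Total bins used = 5

5


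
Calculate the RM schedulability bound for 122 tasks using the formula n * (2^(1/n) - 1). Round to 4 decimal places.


Compute 2^(1/122) = 1.0056977048
Subtract 1: 1.0056977048 - 1 = 0.0056977048
Multiply by n: 122 * 0.0056977048 = 0.6951199856
Round to 4 dp: 0.6951

0.6951


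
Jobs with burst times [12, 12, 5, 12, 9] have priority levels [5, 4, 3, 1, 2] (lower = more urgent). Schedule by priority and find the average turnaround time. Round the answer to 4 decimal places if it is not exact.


Sort by priority (ascending = highest first):
Order: [(1, 12), (2, 9), (3, 5), (4, 12), (5, 12)]
Completion times:
  Priority 1, burst=12, C=12
  Priority 2, burst=9, C=21
  Priority 3, burst=5, C=26
  Priority 4, burst=12, C=38
  Priority 5, burst=12, C=50
Average turnaround = 147/5 = 29.4

29.4


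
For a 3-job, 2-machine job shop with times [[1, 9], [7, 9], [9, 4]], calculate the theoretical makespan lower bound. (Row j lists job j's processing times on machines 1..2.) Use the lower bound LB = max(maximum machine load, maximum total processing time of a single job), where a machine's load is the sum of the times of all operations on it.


Machine loads:
  Machine 1: 1 + 7 + 9 = 17
  Machine 2: 9 + 9 + 4 = 22
Max machine load = 22
Job totals:
  Job 1: 10
  Job 2: 16
  Job 3: 13
Max job total = 16
Lower bound = max(22, 16) = 22

22


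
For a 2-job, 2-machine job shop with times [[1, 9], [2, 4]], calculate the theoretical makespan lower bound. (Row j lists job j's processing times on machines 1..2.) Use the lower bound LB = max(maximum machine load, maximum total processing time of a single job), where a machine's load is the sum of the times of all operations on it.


Machine loads:
  Machine 1: 1 + 2 = 3
  Machine 2: 9 + 4 = 13
Max machine load = 13
Job totals:
  Job 1: 10
  Job 2: 6
Max job total = 10
Lower bound = max(13, 10) = 13

13


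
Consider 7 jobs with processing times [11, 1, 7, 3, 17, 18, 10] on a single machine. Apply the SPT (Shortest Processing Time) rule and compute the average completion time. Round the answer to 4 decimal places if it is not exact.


Sort jobs by processing time (SPT order): [1, 3, 7, 10, 11, 17, 18]
Compute completion times sequentially:
  Job 1: processing = 1, completes at 1
  Job 2: processing = 3, completes at 4
  Job 3: processing = 7, completes at 11
  Job 4: processing = 10, completes at 21
  Job 5: processing = 11, completes at 32
  Job 6: processing = 17, completes at 49
  Job 7: processing = 18, completes at 67
Sum of completion times = 185
Average completion time = 185/7 = 26.4286

26.4286


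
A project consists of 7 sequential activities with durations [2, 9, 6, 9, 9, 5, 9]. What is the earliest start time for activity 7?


Activity 7 starts after activities 1 through 6 complete.
Predecessor durations: [2, 9, 6, 9, 9, 5]
ES = 2 + 9 + 6 + 9 + 9 + 5 = 40

40


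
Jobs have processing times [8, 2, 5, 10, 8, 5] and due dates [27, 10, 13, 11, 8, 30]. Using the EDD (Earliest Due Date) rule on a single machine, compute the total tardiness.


Sort by due date (EDD order): [(8, 8), (2, 10), (10, 11), (5, 13), (8, 27), (5, 30)]
Compute completion times and tardiness:
  Job 1: p=8, d=8, C=8, tardiness=max(0,8-8)=0
  Job 2: p=2, d=10, C=10, tardiness=max(0,10-10)=0
  Job 3: p=10, d=11, C=20, tardiness=max(0,20-11)=9
  Job 4: p=5, d=13, C=25, tardiness=max(0,25-13)=12
  Job 5: p=8, d=27, C=33, tardiness=max(0,33-27)=6
  Job 6: p=5, d=30, C=38, tardiness=max(0,38-30)=8
Total tardiness = 35

35


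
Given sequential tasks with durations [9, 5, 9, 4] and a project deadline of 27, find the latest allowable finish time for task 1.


LF(activity 1) = deadline - sum of successor durations
Successors: activities 2 through 4 with durations [5, 9, 4]
Sum of successor durations = 18
LF = 27 - 18 = 9

9


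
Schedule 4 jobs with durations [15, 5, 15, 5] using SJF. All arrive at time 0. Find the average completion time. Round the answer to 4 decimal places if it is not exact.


SJF order (ascending): [5, 5, 15, 15]
Completion times:
  Job 1: burst=5, C=5
  Job 2: burst=5, C=10
  Job 3: burst=15, C=25
  Job 4: burst=15, C=40
Average completion = 80/4 = 20.0

20.0


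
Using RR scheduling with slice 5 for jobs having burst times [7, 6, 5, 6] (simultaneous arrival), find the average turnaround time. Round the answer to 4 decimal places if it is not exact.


Time quantum = 5
Execution trace:
  J1 runs 5 units, time = 5
  J2 runs 5 units, time = 10
  J3 runs 5 units, time = 15
  J4 runs 5 units, time = 20
  J1 runs 2 units, time = 22
  J2 runs 1 units, time = 23
  J4 runs 1 units, time = 24
Finish times: [22, 23, 15, 24]
Average turnaround = 84/4 = 21.0

21.0


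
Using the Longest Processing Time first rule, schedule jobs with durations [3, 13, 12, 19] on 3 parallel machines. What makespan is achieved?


Sort jobs in decreasing order (LPT): [19, 13, 12, 3]
Assign each job to the least loaded machine:
  Machine 1: jobs [19], load = 19
  Machine 2: jobs [13], load = 13
  Machine 3: jobs [12, 3], load = 15
Makespan = max load = 19

19


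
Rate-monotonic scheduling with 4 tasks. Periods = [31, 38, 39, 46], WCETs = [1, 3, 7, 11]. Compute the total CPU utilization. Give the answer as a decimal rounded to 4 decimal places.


Compute individual utilizations (exact fractions):
  Task 1: C/T = 1/31 (approx. 0.0323)
  Task 2: C/T = 3/38 (approx. 0.0789)
  Task 3: C/T = 7/39 (approx. 0.1795)
  Task 4: C/T = 11/46 (approx. 0.2391)
Total utilization U = 1/31 + 3/38 + 7/39 + 11/46 = 279923/528333
Rounded to 4 decimal places: U = 0.5298
RM (Liu & Layland) bound for 4 tasks = 0.756828; compare with U = 279923/528333 (approx. 0.529823)
U <= bound, so schedulable by RM sufficient condition.

0.5298


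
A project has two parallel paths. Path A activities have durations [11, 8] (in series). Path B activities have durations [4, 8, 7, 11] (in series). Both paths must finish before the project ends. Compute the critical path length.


Path A total = 11 + 8 = 19
Path B total = 4 + 8 + 7 + 11 = 30
Critical path = longest path = max(19, 30) = 30

30


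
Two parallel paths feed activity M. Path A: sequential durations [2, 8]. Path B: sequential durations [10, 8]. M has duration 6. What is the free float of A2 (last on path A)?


ES(A2) = sum of predecessors on chain A = 2
EF(A2) = ES + duration = 2 + 8 = 10
Successor of A2 is M. ES(M) = max(sum(A), sum(B)) = max(10, 18) = 18
Free float = ES(successor) - EF(current) = 18 - 10 = 8

8


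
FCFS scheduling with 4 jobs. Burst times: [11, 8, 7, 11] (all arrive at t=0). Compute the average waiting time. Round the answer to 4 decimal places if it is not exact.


FCFS order (as given): [11, 8, 7, 11]
Waiting times:
  Job 1: wait = 0
  Job 2: wait = 11
  Job 3: wait = 19
  Job 4: wait = 26
Sum of waiting times = 56
Average waiting time = 56/4 = 14.0

14.0


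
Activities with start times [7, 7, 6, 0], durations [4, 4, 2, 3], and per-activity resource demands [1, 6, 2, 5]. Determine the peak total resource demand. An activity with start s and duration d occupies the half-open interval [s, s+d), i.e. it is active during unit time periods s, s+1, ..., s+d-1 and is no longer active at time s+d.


Each activity i is active on [start_i, start_i + duration_i).
Compute total resource usage per time slot:
  t=0: active resources = [5], total = 5
  t=1: active resources = [5], total = 5
  t=2: active resources = [5], total = 5
  t=3: active resources = [], total = 0
  t=4: active resources = [], total = 0
  t=5: active resources = [], total = 0
  t=6: active resources = [2], total = 2
  t=7: active resources = [1, 6, 2], total = 9
  t=8: active resources = [1, 6], total = 7
  t=9: active resources = [1, 6], total = 7
  t=10: active resources = [1, 6], total = 7
Peak resource demand = 9

9


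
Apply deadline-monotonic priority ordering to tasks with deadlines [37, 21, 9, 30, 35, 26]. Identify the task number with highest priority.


Sort tasks by relative deadline (ascending):
  Task 3: deadline = 9
  Task 2: deadline = 21
  Task 6: deadline = 26
  Task 4: deadline = 30
  Task 5: deadline = 35
  Task 1: deadline = 37
Priority order (highest first): [3, 2, 6, 4, 5, 1]
Highest priority task = 3

3


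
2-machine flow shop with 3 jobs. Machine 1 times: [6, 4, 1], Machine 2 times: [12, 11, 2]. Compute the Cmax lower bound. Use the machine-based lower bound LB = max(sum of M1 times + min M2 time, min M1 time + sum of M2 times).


LB1 = sum(M1 times) + min(M2 times) = 11 + 2 = 13
LB2 = min(M1 times) + sum(M2 times) = 1 + 25 = 26
Lower bound = max(LB1, LB2) = max(13, 26) = 26

26


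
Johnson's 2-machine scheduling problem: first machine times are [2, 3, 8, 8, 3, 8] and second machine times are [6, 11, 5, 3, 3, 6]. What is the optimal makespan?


Apply Johnson's rule:
  Group 1 (a <= b): [(1, 2, 6), (2, 3, 11), (5, 3, 3)]
  Group 2 (a > b): [(6, 8, 6), (3, 8, 5), (4, 8, 3)]
Optimal job order: [1, 2, 5, 6, 3, 4]
Schedule:
  Job 1: M1 done at 2, M2 done at 8
  Job 2: M1 done at 5, M2 done at 19
  Job 5: M1 done at 8, M2 done at 22
  Job 6: M1 done at 16, M2 done at 28
  Job 3: M1 done at 24, M2 done at 33
  Job 4: M1 done at 32, M2 done at 36
Makespan = 36

36


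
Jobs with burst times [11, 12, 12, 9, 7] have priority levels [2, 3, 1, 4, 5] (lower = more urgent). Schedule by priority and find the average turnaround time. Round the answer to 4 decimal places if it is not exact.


Sort by priority (ascending = highest first):
Order: [(1, 12), (2, 11), (3, 12), (4, 9), (5, 7)]
Completion times:
  Priority 1, burst=12, C=12
  Priority 2, burst=11, C=23
  Priority 3, burst=12, C=35
  Priority 4, burst=9, C=44
  Priority 5, burst=7, C=51
Average turnaround = 165/5 = 33.0

33.0


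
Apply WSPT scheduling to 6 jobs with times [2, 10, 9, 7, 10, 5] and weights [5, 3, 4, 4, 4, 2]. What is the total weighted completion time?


Compute p/w ratios and sort ascending (WSPT): [(2, 5), (7, 4), (9, 4), (10, 4), (5, 2), (10, 3)]
Compute weighted completion times:
  Job (p=2,w=5): C=2, w*C=5*2=10
  Job (p=7,w=4): C=9, w*C=4*9=36
  Job (p=9,w=4): C=18, w*C=4*18=72
  Job (p=10,w=4): C=28, w*C=4*28=112
  Job (p=5,w=2): C=33, w*C=2*33=66
  Job (p=10,w=3): C=43, w*C=3*43=129
Total weighted completion time = 425

425


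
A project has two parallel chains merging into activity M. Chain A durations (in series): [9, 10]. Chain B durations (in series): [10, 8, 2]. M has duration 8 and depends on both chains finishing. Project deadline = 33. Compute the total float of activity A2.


Forward pass: ES(A2) = sum of predecessors on chain A = 9
EF = ES + duration = 9 + 10 = 19
Backward pass: LF(M) = deadline = 33; LS(M) = 33 - 8 = 25
LF(A2) = LS(M) - sum(successors on chain A) = 25 - 0 = 25
LS = LF - duration = 25 - 10 = 15
Total float = LS - ES = 15 - 9 = 6

6


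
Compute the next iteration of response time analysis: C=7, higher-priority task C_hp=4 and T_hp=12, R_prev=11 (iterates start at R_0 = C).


R_next = C + ceil(R_prev / T_hp) * C_hp
ceil(11 / 12) = ceil(0.9167) = 1
Interference = 1 * 4 = 4
R_next = 7 + 4 = 11
R_next = R_prev, so the iteration has converged (response time = 11).

11


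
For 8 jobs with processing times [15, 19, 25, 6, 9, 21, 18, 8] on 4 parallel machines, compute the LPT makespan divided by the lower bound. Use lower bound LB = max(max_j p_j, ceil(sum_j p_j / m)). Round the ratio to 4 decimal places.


LPT order: [25, 21, 19, 18, 15, 9, 8, 6]
Machine loads after assignment: [31, 29, 28, 33]
LPT makespan = 33
Lower bound = max(max_job, ceil(total/4)) = max(25, 31) = 31
Ratio = 33 / 31 = 1.0645

1.0645


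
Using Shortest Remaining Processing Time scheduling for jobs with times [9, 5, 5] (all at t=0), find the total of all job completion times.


Since all jobs arrive at t=0, SRPT equals SPT ordering.
SPT order: [5, 5, 9]
Completion times:
  Job 1: p=5, C=5
  Job 2: p=5, C=10
  Job 3: p=9, C=19
Total completion time = 5 + 10 + 19 = 34

34


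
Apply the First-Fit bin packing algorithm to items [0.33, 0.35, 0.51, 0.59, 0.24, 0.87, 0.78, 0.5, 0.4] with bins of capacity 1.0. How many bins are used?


Place items sequentially using First-Fit:
  Item 0.33 -> new Bin 1
  Item 0.35 -> Bin 1 (now 0.68)
  Item 0.51 -> new Bin 2
  Item 0.59 -> new Bin 3
  Item 0.24 -> Bin 1 (now 0.92)
  Item 0.87 -> new Bin 4
  Item 0.78 -> new Bin 5
  Item 0.5 -> new Bin 6
  Item 0.4 -> Bin 2 (now 0.91)
Total bins used = 6

6


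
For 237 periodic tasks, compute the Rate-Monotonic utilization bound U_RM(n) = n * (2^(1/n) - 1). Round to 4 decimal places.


Compute 2^(1/237) = 1.0029289527
Subtract 1: 1.0029289527 - 1 = 0.0029289527
Multiply by n: 237 * 0.0029289527 = 0.6941617899
Round to 4 dp: 0.6942

0.6942


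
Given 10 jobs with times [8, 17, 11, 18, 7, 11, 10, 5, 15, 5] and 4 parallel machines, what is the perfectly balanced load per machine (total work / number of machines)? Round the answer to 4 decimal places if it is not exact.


Total processing time = 8 + 17 + 11 + 18 + 7 + 11 + 10 + 5 + 15 + 5 = 107
Number of machines = 4
Ideal balanced load = 107 / 4 = 26.75

26.75


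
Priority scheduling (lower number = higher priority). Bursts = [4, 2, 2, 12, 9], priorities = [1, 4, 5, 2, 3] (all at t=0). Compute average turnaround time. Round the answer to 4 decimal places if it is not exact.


Sort by priority (ascending = highest first):
Order: [(1, 4), (2, 12), (3, 9), (4, 2), (5, 2)]
Completion times:
  Priority 1, burst=4, C=4
  Priority 2, burst=12, C=16
  Priority 3, burst=9, C=25
  Priority 4, burst=2, C=27
  Priority 5, burst=2, C=29
Average turnaround = 101/5 = 20.2

20.2


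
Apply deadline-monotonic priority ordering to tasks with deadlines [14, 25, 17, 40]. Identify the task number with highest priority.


Sort tasks by relative deadline (ascending):
  Task 1: deadline = 14
  Task 3: deadline = 17
  Task 2: deadline = 25
  Task 4: deadline = 40
Priority order (highest first): [1, 3, 2, 4]
Highest priority task = 1

1


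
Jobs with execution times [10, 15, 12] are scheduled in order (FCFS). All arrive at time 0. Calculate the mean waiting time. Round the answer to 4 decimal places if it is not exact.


FCFS order (as given): [10, 15, 12]
Waiting times:
  Job 1: wait = 0
  Job 2: wait = 10
  Job 3: wait = 25
Sum of waiting times = 35
Average waiting time = 35/3 = 11.6667

11.6667


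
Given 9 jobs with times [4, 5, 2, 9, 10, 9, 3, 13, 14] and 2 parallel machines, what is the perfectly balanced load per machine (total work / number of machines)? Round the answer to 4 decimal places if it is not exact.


Total processing time = 4 + 5 + 2 + 9 + 10 + 9 + 3 + 13 + 14 = 69
Number of machines = 2
Ideal balanced load = 69 / 2 = 34.5

34.5


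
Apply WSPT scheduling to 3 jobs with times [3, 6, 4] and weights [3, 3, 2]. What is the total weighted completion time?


Compute p/w ratios and sort ascending (WSPT): [(3, 3), (6, 3), (4, 2)]
Compute weighted completion times:
  Job (p=3,w=3): C=3, w*C=3*3=9
  Job (p=6,w=3): C=9, w*C=3*9=27
  Job (p=4,w=2): C=13, w*C=2*13=26
Total weighted completion time = 62

62


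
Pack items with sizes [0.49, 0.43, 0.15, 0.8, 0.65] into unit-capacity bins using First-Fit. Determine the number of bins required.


Place items sequentially using First-Fit:
  Item 0.49 -> new Bin 1
  Item 0.43 -> Bin 1 (now 0.92)
  Item 0.15 -> new Bin 2
  Item 0.8 -> Bin 2 (now 0.95)
  Item 0.65 -> new Bin 3
Total bins used = 3

3


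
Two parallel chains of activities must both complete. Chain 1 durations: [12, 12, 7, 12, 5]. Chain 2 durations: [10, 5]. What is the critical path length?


Path A total = 12 + 12 + 7 + 12 + 5 = 48
Path B total = 10 + 5 = 15
Critical path = longest path = max(48, 15) = 48

48


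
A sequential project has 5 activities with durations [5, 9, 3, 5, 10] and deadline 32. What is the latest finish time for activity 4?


LF(activity 4) = deadline - sum of successor durations
Successors: activities 5 through 5 with durations [10]
Sum of successor durations = 10
LF = 32 - 10 = 22

22


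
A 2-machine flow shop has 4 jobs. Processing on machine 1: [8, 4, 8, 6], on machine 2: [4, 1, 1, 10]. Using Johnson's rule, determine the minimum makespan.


Apply Johnson's rule:
  Group 1 (a <= b): [(4, 6, 10)]
  Group 2 (a > b): [(1, 8, 4), (2, 4, 1), (3, 8, 1)]
Optimal job order: [4, 1, 2, 3]
Schedule:
  Job 4: M1 done at 6, M2 done at 16
  Job 1: M1 done at 14, M2 done at 20
  Job 2: M1 done at 18, M2 done at 21
  Job 3: M1 done at 26, M2 done at 27
Makespan = 27

27


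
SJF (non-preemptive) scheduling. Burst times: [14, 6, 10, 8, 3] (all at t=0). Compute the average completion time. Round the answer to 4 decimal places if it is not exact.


SJF order (ascending): [3, 6, 8, 10, 14]
Completion times:
  Job 1: burst=3, C=3
  Job 2: burst=6, C=9
  Job 3: burst=8, C=17
  Job 4: burst=10, C=27
  Job 5: burst=14, C=41
Average completion = 97/5 = 19.4

19.4


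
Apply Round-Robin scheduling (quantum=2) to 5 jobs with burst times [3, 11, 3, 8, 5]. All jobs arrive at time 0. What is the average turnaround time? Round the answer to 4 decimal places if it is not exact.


Time quantum = 2
Execution trace:
  J1 runs 2 units, time = 2
  J2 runs 2 units, time = 4
  J3 runs 2 units, time = 6
  J4 runs 2 units, time = 8
  J5 runs 2 units, time = 10
  J1 runs 1 units, time = 11
  J2 runs 2 units, time = 13
  J3 runs 1 units, time = 14
  J4 runs 2 units, time = 16
  J5 runs 2 units, time = 18
  J2 runs 2 units, time = 20
  J4 runs 2 units, time = 22
  J5 runs 1 units, time = 23
  J2 runs 2 units, time = 25
  J4 runs 2 units, time = 27
  J2 runs 2 units, time = 29
  J2 runs 1 units, time = 30
Finish times: [11, 30, 14, 27, 23]
Average turnaround = 105/5 = 21.0

21.0


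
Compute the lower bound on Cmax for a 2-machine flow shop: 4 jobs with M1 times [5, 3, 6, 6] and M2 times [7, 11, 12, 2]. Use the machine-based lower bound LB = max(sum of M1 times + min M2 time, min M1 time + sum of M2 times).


LB1 = sum(M1 times) + min(M2 times) = 20 + 2 = 22
LB2 = min(M1 times) + sum(M2 times) = 3 + 32 = 35
Lower bound = max(LB1, LB2) = max(22, 35) = 35

35


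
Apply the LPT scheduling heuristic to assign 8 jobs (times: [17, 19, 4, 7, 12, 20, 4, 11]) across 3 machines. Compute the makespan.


Sort jobs in decreasing order (LPT): [20, 19, 17, 12, 11, 7, 4, 4]
Assign each job to the least loaded machine:
  Machine 1: jobs [20, 7, 4], load = 31
  Machine 2: jobs [19, 11], load = 30
  Machine 3: jobs [17, 12, 4], load = 33
Makespan = max load = 33

33


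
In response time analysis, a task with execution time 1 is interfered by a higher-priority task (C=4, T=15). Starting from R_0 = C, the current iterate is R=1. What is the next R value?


R_next = C + ceil(R_prev / T_hp) * C_hp
ceil(1 / 15) = ceil(0.0667) = 1
Interference = 1 * 4 = 4
R_next = 1 + 4 = 5

5


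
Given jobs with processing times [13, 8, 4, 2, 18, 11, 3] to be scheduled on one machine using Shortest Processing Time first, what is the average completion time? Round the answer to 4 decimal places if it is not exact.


Sort jobs by processing time (SPT order): [2, 3, 4, 8, 11, 13, 18]
Compute completion times sequentially:
  Job 1: processing = 2, completes at 2
  Job 2: processing = 3, completes at 5
  Job 3: processing = 4, completes at 9
  Job 4: processing = 8, completes at 17
  Job 5: processing = 11, completes at 28
  Job 6: processing = 13, completes at 41
  Job 7: processing = 18, completes at 59
Sum of completion times = 161
Average completion time = 161/7 = 23.0

23.0


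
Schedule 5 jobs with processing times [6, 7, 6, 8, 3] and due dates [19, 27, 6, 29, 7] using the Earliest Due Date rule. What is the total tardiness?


Sort by due date (EDD order): [(6, 6), (3, 7), (6, 19), (7, 27), (8, 29)]
Compute completion times and tardiness:
  Job 1: p=6, d=6, C=6, tardiness=max(0,6-6)=0
  Job 2: p=3, d=7, C=9, tardiness=max(0,9-7)=2
  Job 3: p=6, d=19, C=15, tardiness=max(0,15-19)=0
  Job 4: p=7, d=27, C=22, tardiness=max(0,22-27)=0
  Job 5: p=8, d=29, C=30, tardiness=max(0,30-29)=1
Total tardiness = 3

3


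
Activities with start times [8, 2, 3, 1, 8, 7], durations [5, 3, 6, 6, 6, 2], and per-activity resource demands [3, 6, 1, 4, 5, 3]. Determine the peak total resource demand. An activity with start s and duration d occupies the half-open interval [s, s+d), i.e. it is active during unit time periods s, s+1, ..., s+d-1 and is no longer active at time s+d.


Each activity i is active on [start_i, start_i + duration_i).
Compute total resource usage per time slot:
  t=0: active resources = [], total = 0
  t=1: active resources = [4], total = 4
  t=2: active resources = [6, 4], total = 10
  t=3: active resources = [6, 1, 4], total = 11
  t=4: active resources = [6, 1, 4], total = 11
  t=5: active resources = [1, 4], total = 5
  t=6: active resources = [1, 4], total = 5
  t=7: active resources = [1, 3], total = 4
  t=8: active resources = [3, 1, 5, 3], total = 12
  t=9: active resources = [3, 5], total = 8
  t=10: active resources = [3, 5], total = 8
  t=11: active resources = [3, 5], total = 8
  t=12: active resources = [3, 5], total = 8
  t=13: active resources = [5], total = 5
Peak resource demand = 12

12


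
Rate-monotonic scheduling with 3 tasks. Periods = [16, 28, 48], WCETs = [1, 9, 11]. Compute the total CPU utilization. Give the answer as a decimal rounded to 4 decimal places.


Compute individual utilizations (exact fractions):
  Task 1: C/T = 1/16 (approx. 0.0625)
  Task 2: C/T = 9/28 (approx. 0.3214)
  Task 3: C/T = 11/48 (approx. 0.2292)
Total utilization U = 1/16 + 9/28 + 11/48 = 103/168
Rounded to 4 decimal places: U = 0.6131
RM (Liu & Layland) bound for 3 tasks = 0.779763; compare with U = 103/168 (approx. 0.613095)
U <= bound, so schedulable by RM sufficient condition.

0.6131


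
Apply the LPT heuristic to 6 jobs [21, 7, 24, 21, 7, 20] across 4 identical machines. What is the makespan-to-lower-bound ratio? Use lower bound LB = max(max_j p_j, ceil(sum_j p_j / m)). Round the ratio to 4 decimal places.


LPT order: [24, 21, 21, 20, 7, 7]
Machine loads after assignment: [24, 28, 21, 27]
LPT makespan = 28
Lower bound = max(max_job, ceil(total/4)) = max(24, 25) = 25
Ratio = 28 / 25 = 1.12

1.12


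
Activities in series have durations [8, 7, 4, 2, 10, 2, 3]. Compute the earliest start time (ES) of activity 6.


Activity 6 starts after activities 1 through 5 complete.
Predecessor durations: [8, 7, 4, 2, 10]
ES = 8 + 7 + 4 + 2 + 10 = 31

31


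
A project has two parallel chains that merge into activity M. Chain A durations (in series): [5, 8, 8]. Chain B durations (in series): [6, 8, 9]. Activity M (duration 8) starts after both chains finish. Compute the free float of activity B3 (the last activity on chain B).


ES(B3) = sum of predecessors on chain B = 14
EF(B3) = ES + duration = 14 + 9 = 23
Successor of B3 is M. ES(M) = max(sum(A), sum(B)) = max(21, 23) = 23
Free float = ES(successor) - EF(current) = 23 - 23 = 0

0


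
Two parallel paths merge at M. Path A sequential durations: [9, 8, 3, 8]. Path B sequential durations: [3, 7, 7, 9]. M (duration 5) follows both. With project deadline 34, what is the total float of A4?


Forward pass: ES(A4) = sum of predecessors on chain A = 20
EF = ES + duration = 20 + 8 = 28
Backward pass: LF(M) = deadline = 34; LS(M) = 34 - 5 = 29
LF(A4) = LS(M) - sum(successors on chain A) = 29 - 0 = 29
LS = LF - duration = 29 - 8 = 21
Total float = LS - ES = 21 - 20 = 1

1


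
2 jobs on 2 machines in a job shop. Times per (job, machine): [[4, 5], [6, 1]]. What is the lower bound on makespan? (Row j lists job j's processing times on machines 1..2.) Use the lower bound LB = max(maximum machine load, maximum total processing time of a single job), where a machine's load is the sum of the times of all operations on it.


Machine loads:
  Machine 1: 4 + 6 = 10
  Machine 2: 5 + 1 = 6
Max machine load = 10
Job totals:
  Job 1: 9
  Job 2: 7
Max job total = 9
Lower bound = max(10, 9) = 10

10


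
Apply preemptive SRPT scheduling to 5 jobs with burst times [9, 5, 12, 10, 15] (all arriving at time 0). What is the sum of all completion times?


Since all jobs arrive at t=0, SRPT equals SPT ordering.
SPT order: [5, 9, 10, 12, 15]
Completion times:
  Job 1: p=5, C=5
  Job 2: p=9, C=14
  Job 3: p=10, C=24
  Job 4: p=12, C=36
  Job 5: p=15, C=51
Total completion time = 5 + 14 + 24 + 36 + 51 = 130

130


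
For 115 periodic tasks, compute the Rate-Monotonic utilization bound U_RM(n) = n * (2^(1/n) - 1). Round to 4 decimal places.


Compute 2^(1/115) = 1.0060455679
Subtract 1: 1.0060455679 - 1 = 0.0060455679
Multiply by n: 115 * 0.0060455679 = 0.6952403085
Round to 4 dp: 0.6952

0.6952
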